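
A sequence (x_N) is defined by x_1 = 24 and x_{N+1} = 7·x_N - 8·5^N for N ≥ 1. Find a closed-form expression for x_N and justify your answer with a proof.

x_N = 4·5^N + 4·7^(N - 1)

Computing the first terms: x_1 = 24, x_2 = 128, x_3 = 696. This suggests x_N = 4·5^N + 4·7^(N - 1).
Base case (N = 1): the formula gives 24 = 24 = x_1.
Inductive step: suppose the statement holds for some k ≥ 1, so x_k = 4·5^k + 4·7^(k - 1).
Then x_{k+1} = 7·x_k - 8·5^k = 7·(4·5^k + 4·7^(k - 1)) - 8·5^k = 4·5^(k + 1) + 4·7^k = 4·5^(k+1) + 4·7^((k+1) - 1),
which is the claimed formula at N = k+1.
This completes the induction.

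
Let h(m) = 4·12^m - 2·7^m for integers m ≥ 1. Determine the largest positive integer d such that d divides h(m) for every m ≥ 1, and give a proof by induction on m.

Computing the first values: h(1) = 34 and h(2) = 478; gcd(34, 478) = 2, so d ≤ 2.
We prove 2 | 4·12^m - 2·7^m for all m ≥ 1 by induction on m.
Base step (m = 1): h(1) = 34 = 2·(17), so 2 | h(1).
Suppose the result is true for m = i, i.e. 2 | h(i). Then
h(i+1) − 12·h(i) = (4·12^(i+1) - 2·7^(i+1)) − 12·(4·12^i - 2·7^i) = (-2)·7^i·(7 − 12) = (10)·7^i. Since 2 | h(i) by the inductive hypothesis, 2 | 12·h(i); and 2 | 10 since 10 = 2·5. Therefore 2 | h(i+1).
This completes the induction.
Therefore the largest such d is 2.

d = 2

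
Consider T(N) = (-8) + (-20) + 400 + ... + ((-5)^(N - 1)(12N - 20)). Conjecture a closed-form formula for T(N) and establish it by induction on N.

We claim T(N) = (-5)^N(-2N + 3) - 3 for all N ≥ 1.
Base step (N = 1): T(1) = -8, and the closed form gives -8. They agree.
Inductive step: suppose the statement holds for some r ≥ 1, so T(r) = (-5)^r(-2r + 3) - 3.
Then T(r+1) = T(r) + ((-5)^r(12r - 8)) = ((-5)^r(-2r + 3) - 3) + ((-5)^r(12r - 8)).
Simplifying, T(r+1) = 10(-5)^r·r - 5(-5)^r - 3 = (-5)^(r+1)(-2(r+1) + 3) - 3,
which is the closed form with N = r+1.
By induction, the statement is established for all N ≥ 1.

T(N) = (-5)^N(-2N + 3) - 3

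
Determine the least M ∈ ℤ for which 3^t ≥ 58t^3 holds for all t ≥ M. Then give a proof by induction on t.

At t = 9: 19683 < 42282, so the inequality fails and M ≥ 10. We prove 3^t ≥ 58t^3 for all t ≥ 10.
For the base case t = 10: 3^t = 59049 and 58t^3 = 58000, so 59049 ≥ 58000.
Inductive step: assume the claim holds for t = p, so 3^p ≥ 58p^3.
Then 3^(p + 1) = 3·(3^p) ≥ 3·(58p^3).
Also, for p ≥ 10 we have 3·(58p^3) ≥ 58(p+1)^3, since 3 ≥ (1 + 1/p)^3 for all p ≥ 10.
Combining, 3^(p + 1) ≥ 58(p+1)^3.
Hence, by induction on t, the claim holds for every t ≥ 10.
Hence the smallest such M is 10.

M = 10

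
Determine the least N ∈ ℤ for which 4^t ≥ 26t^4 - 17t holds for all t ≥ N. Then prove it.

N = 9

At t = 8: 65536 < 106360, so the inequality fails and N ≥ 9. We prove 4^t ≥ 26t^4 - 17t for all t ≥ 9.
Base step (t = 9): 4^t = 262144 and 26t^4 - 17t = 170433, so 262144 ≥ 170433.
Inductive step: suppose the statement holds for some k ≥ 9, so 4^k ≥ 26k^4 - 17k.
Then 4^(k + 1) = 4·(4^k) ≥ 4·(26k^4 - 17k).
Also, for k ≥ 9 we have 4·(26k^4 - 17k) ≥ 26(k+1)^4 - 17(k+1), since 4·(26k^4 - 17k) − (26(k+1)^4 - 17(k+1)) = 78k^4 - 104k^3 - 156k^2 - 155k - 9, which is nonnegative for all k ≥ 9.
Combining, 4^(k + 1) ≥ 26(k+1)^4 - 17(k+1).
By the principle of mathematical induction, the result holds for all t ≥ 9.
Hence the smallest such N is 9.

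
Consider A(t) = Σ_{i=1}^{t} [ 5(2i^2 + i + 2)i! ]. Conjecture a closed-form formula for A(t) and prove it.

A(t) = (10t + 5)(t + 1)! - 5

We claim A(t) = (10t + 5)(t + 1)! - 5 for all t ≥ 1.
When t = 1: A(1) = 25, and the closed form gives 25. They agree.
Suppose the result is true for t = i, so A(i) = (10i + 5)(i + 1)! - 5.
Then A(i+1) = A(i) + (5(2i^2 + 5i + 5)(i + 1)!) = ((10i + 5)(i + 1)! - 5) + (5(2i^2 + 5i + 5)(i + 1)!).
Simplifying, A(i+1) = (10(i+1) + 5)((i+1) + 1)! - 5,
which is the closed form with t = i+1.
This completes the induction.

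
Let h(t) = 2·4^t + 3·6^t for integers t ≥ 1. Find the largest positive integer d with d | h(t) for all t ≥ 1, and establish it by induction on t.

Computing the first values: h(1) = 26 and h(2) = 140; gcd(26, 140) = 2, so d ≤ 2.
We prove 2 | 2·4^t + 3·6^t for all t ≥ 1 by induction on t.
Base step (t = 1): h(1) = 26 = 2·(13), so 2 | h(1).
Suppose the result is true for t = m, i.e. 2 | h(m). Then
h(m+1) − 6·h(m) = (2·4^(m+1) + 3·6^(m+1)) − 6·(2·4^m + 3·6^m) = (2)·4^m·(4 − 6) = (-4)·4^m. Since 2 | h(m) by the inductive hypothesis, 2 | 6·h(m); and 2 | -4 since -4 = 2·-2. Therefore 2 | h(m+1).
Hence, by induction on t, the claim holds for every t ≥ 1.
Therefore the largest such d is 2.

d = 2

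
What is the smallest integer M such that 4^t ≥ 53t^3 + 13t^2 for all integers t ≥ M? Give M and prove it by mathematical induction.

M = 8

At t = 7: 16384 < 18816, so the inequality fails and M ≥ 8. We prove 4^t ≥ 53t^3 + 13t^2 for all t ≥ 8.
For the base case t = 8: 4^t = 65536 and 53t^3 + 13t^2 = 27968, so 65536 ≥ 27968.
Suppose the result is true for t = j, so 4^j ≥ 53j^3 + 13j^2.
Then 4^(j + 1) = 4·(4^j) ≥ 4·(53j^3 + 13j^2).
Also, for j ≥ 8 we have 4·(53j^3 + 13j^2) ≥ 53(j+1)^3 + 13(j+1)^2, since 4·(53j^3 + 13j^2) − (53(j+1)^3 + 13(j+1)^2) = 159j^3 - 120j^2 - 185j - 66, which is nonnegative for all j ≥ 8.
Combining, 4^(j + 1) ≥ 53(j+1)^3 + 13(j+1)^2.
This completes the induction.
Hence the smallest such M is 8.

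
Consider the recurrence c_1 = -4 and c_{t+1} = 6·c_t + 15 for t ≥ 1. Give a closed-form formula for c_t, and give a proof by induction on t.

c_t = -6^(t - 1) - 3

Computing the first terms: c_1 = -4, c_2 = -9, c_3 = -39. This suggests c_t = -6^(t - 1) - 3.
When t = 1: the formula gives -4 = -4 = c_1.
For the inductive step, assume it holds for an arbitrary p ≥ 1, so c_p = -6^(p - 1) - 3.
Then c_{p+1} = 6·c_p + 15 = 6·(-6^(p - 1) - 3) + 15 = -6^p - 3 = -6^((p+1) - 1) - 3,
which is the claimed formula at t = p+1.
By induction, the statement is established for all t ≥ 1.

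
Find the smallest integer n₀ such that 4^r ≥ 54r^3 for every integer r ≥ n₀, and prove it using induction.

n₀ = 8

At r = 7: 16384 < 18522, so the inequality fails and n₀ ≥ 8. We prove 4^r ≥ 54r^3 for all r ≥ 8.
Base case (r = 8): 4^r = 65536 and 54r^3 = 27648, so 65536 ≥ 27648.
For the inductive step, assume it holds for an arbitrary i ≥ 8, so 4^i ≥ 54i^3.
Then 4^(i + 1) = 4·(4^i) ≥ 4·(54i^3).
Also, for i ≥ 8 we have 4·(54i^3) ≥ 54(i+1)^3, since 4 ≥ (1 + 1/i)^3 for all i ≥ 8.
Combining, 4^(i + 1) ≥ 54(i+1)^3.
By induction, the statement is established for all r ≥ 8.
Hence the smallest such n₀ is 8.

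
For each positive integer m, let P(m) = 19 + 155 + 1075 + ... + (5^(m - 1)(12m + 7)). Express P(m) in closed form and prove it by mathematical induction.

P(m) = 5^m(3m + 1) - 1

We claim P(m) = 5^m(3m + 1) - 1 for all m ≥ 1.
Base step (m = 1): P(1) = 19, and the closed form gives 19. They agree.
Suppose the result is true for m = i, so P(i) = 5^i(3i + 1) - 1.
Then P(i+1) = P(i) + (5^i(12i + 19)) = (5^i(3i + 1) - 1) + (5^i(12i + 19)).
Simplifying, P(i+1) = 15·5^i·i + 20·5^i - 1 = 5^(i+1)(3(i+1) + 1) - 1,
which is the closed form with m = i+1.
This completes the induction.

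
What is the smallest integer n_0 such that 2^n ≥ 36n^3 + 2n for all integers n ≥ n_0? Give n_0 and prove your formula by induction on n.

n_0 = 18

At n = 17: 131072 < 176902, so the inequality fails and n_0 ≥ 18. We prove 2^n ≥ 36n^3 + 2n for all n ≥ 18.
When n = 18: 2^n = 262144 and 36n^3 + 2n = 209988, so 262144 ≥ 209988.
For the inductive step, assume it holds for an arbitrary i ≥ 18, so 2^i ≥ 36i^3 + 2i.
Then 2^(i + 1) = 2·(2^i) ≥ 2·(36i^3 + 2i).
Also, for i ≥ 18 we have 2·(36i^3 + 2i) ≥ 36(i+1)^3 + 2(i+1), since 2·(36i^3 + 2i) − (36(i+1)^3 + 2(i+1)) = 36i^3 - 108i^2 - 106i - 38, which is nonnegative for all i ≥ 18.
Combining, 2^(i + 1) ≥ 36(i+1)^3 + 2(i+1).
This completes the induction.
Hence the smallest such n_0 is 18.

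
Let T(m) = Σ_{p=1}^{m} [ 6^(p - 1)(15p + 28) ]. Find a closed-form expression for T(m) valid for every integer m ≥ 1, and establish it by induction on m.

T(m) = 6^m(3m + 5) - 5

We claim T(m) = 6^m(3m + 5) - 5 for all m ≥ 1.
Base case (m = 1): T(1) = 43, and the closed form gives 43. They agree.
For the inductive step, assume it holds for an arbitrary p ≥ 1, so T(p) = 6^p(3p + 5) - 5.
Then T(p+1) = T(p) + (6^p(15p + 43)) = (6^p(3p + 5) - 5) + (6^p(15p + 43)).
Simplifying, T(p+1) = 18·6^p·p + 48·6^p - 5 = 6^(p+1)(3(p+1) + 5) - 5,
which is the closed form with m = p+1.
By induction, the statement is established for all m ≥ 1.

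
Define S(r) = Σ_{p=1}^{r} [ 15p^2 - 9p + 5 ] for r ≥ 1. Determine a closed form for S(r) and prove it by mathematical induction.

S(r) = r(5r^2 + 3r + 3)

We claim S(r) = r(5r^2 + 3r + 3) for all r ≥ 1.
Base case (r = 1): S(1) = 11, and the closed form gives 11. They agree.
Suppose the result is true for r = p, so S(p) = p(5p^2 + 3p + 3).
Then S(p+1) = S(p) + (15p^2 + 21p + 11) = (p(5p^2 + 3p + 3)) + (15p^2 + 21p + 11).
Simplifying, S(p+1) = (p + 1)(5p^2 + 13p + 11) = (p+1)(5(p+1)^2 + 3(p+1) + 3),
which is the closed form with r = p+1.
Hence, by induction on r, the claim holds for every r ≥ 1.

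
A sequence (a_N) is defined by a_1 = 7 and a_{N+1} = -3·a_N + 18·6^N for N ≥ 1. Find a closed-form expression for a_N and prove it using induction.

Computing the first terms: a_1 = 7, a_2 = 87, a_3 = 387. This suggests a_N = -5(-3)^(N - 1) + 2·6^N.
Base step (N = 1): the formula gives 7 = 7 = a_1.
Inductive step: suppose the statement holds for some m ≥ 1, so a_m = -5(-3)^(m - 1) + 2·6^m.
Then a_{m+1} = -3·a_m + 18·6^m = -3·(-5(-3)^(m - 1) + 2·6^m) + 18·6^m = -5(-3)^m + 2·6^(m + 1) = -5(-3)^((m+1) - 1) + 2·6^(m+1),
which is the claimed formula at N = m+1.
Hence, by induction on N, the claim holds for every N ≥ 1.

a_N = -5(-3)^(N - 1) + 2·6^N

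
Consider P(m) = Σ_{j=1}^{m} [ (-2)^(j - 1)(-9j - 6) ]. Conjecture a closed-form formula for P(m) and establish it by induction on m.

We claim P(m) = 3(-2)^m(m + 1) - 3 for all m ≥ 1.
Base step (m = 1): P(1) = -15, and the closed form gives -15. They agree.
Inductive step: assume the claim holds for m = j, so P(j) = 3(-2)^j(j + 1) - 3.
Then P(j+1) = P(j) + ((-2)^j(-9j - 15)) = (3(-2)^j(j + 1) - 3) + ((-2)^j(-9j - 15)).
Simplifying, P(j+1) = -6(-2)^j·j - 12(-2)^j - 3 = 3(-2)^(j+1)((j+1) + 1) - 3,
which is the closed form with m = j+1.
By the principle of mathematical induction, the result holds for all m ≥ 1.

P(m) = 3(-2)^m(m + 1) - 3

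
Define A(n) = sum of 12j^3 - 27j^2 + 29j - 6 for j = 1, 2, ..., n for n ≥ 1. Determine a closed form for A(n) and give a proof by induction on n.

A(n) = n(3n^3 - 3n^2 + 4n + 4)

We claim A(n) = n(3n^3 - 3n^2 + 4n + 4) for all n ≥ 1.
When n = 1: A(1) = 8, and the closed form gives 8. They agree.
Inductive step: suppose the statement holds for some j ≥ 1, so A(j) = j(3j^3 - 3j^2 + 4j + 4).
Then A(j+1) = A(j) + (12j^3 + 9j^2 + 11j + 8) = (j(3j^3 - 3j^2 + 4j + 4)) + (12j^3 + 9j^2 + 11j + 8).
Simplifying, A(j+1) = (j + 1)(3j^3 + 6j^2 + 7j + 8) = (j+1)(3(j+1)^3 - 3(j+1)^2 + 4(j+1) + 4),
which is the closed form with n = j+1.
This completes the induction.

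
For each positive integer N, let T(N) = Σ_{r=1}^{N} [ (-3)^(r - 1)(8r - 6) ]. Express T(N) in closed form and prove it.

T(N) = (-3)^N(-2N + 1) - 1

We claim T(N) = (-3)^N(-2N + 1) - 1 for all N ≥ 1.
When N = 1: T(1) = 2, and the closed form gives 2. They agree.
Inductive step: suppose the statement holds for some r ≥ 1, so T(r) = (-3)^r(-2r + 1) - 1.
Then T(r+1) = T(r) + ((-3)^r(8r + 2)) = ((-3)^r(-2r + 1) - 1) + ((-3)^r(8r + 2)).
Simplifying, T(r+1) = 6(-3)^r·r + 3(-3)^r - 1 = (-3)^(r+1)(-2(r+1) + 1) - 1,
which is the closed form with N = r+1.
Hence, by induction on N, the claim holds for every N ≥ 1.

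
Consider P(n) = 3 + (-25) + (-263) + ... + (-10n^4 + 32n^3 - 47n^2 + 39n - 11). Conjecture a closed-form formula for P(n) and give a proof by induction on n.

We claim P(n) = -n(2n^4 - 3n^3 + 3n^2 - 4n - 1) for all n ≥ 1.
When n = 1: P(1) = 3, and the closed form gives 3. They agree.
Inductive step: assume the claim holds for n = m, so P(m) = m(-2m^4 + 3m^3 - 3m^2 + 4m + 1).
Then P(m+1) = P(m) + (-10m^4 - 8m^3 - 11m^2 + m + 3) = (m(-2m^4 + 3m^3 - 3m^2 + 4m + 1)) + (-10m^4 - 8m^3 - 11m^2 + m + 3).
Simplifying, P(m+1) = -(m + 1)(2m^4 + 5m^3 + 6m^2 + m - 3) = -(m+1)(2(m+1)^4 - 3(m+1)^3 + 3(m+1)^2 - 4(m+1) - 1),
which is the closed form with n = m+1.
This completes the induction.

P(n) = -n(2n^4 - 3n^3 + 3n^2 - 4n - 1)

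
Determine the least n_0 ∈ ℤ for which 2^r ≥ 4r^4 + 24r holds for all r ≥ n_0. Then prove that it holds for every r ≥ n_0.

At r = 18: 262144 < 420336, so the inequality fails and n_0 ≥ 19. We prove 2^r ≥ 4r^4 + 24r for all r ≥ 19.
Base case (r = 19): 2^r = 524288 and 4r^4 + 24r = 521740, so 524288 ≥ 521740.
Suppose the result is true for r = p, so 2^p ≥ 4p^4 + 24p.
Then 2^(p + 1) = 2·(2^p) ≥ 2·(4p^4 + 24p).
Also, for p ≥ 19 we have 2·(4p^4 + 24p) ≥ 4(p+1)^4 + 24(p+1), since 2·(4p^4 + 24p) − (4(p+1)^4 + 24(p+1)) = 4p^4 - 16p^3 - 24p^2 + 8p - 28, which is nonnegative for all p ≥ 19.
Combining, 2^(p + 1) ≥ 4(p+1)^4 + 24(p+1).
Hence, by induction on r, the claim holds for every r ≥ 19.
Hence the smallest such n_0 is 19.

n_0 = 19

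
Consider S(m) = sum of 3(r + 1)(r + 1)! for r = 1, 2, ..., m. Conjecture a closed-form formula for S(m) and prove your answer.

S(m) = 3(m + 2)! - 6

We claim S(m) = 3(m + 2)! - 6 for all m ≥ 1.
Base case (m = 1): S(1) = 12, and the closed form gives 12. They agree.
Inductive step: assume the claim holds for m = r, so S(r) = 3(r + 2)! - 6.
Then S(r+1) = S(r) + (3(r + 2)(r + 2)!) = (3(r + 2)! - 6) + (3(r + 2)(r + 2)!).
Simplifying, S(r+1) = 3((r+1) + 2)! - 6,
which is the closed form with m = r+1.
This completes the induction.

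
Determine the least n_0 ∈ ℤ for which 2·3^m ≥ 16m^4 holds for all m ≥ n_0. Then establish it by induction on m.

At m = 10: 118098 < 160000, so the inequality fails and n_0 ≥ 11. We prove 2·3^m ≥ 16m^4 for all m ≥ 11.
Base step (m = 11): 2·3^m = 354294 and 16m^4 = 234256, so 354294 ≥ 234256.
Inductive step: suppose the statement holds for some i ≥ 11, so 2·3^i ≥ 16i^4.
Then 2·3^(i + 1) = 3·(2·3^i) ≥ 3·(16i^4).
Also, for i ≥ 11 we have 3·(16i^4) ≥ 16(i+1)^4, since 3 ≥ (1 + 1/i)^4 for all i ≥ 11.
Combining, 2·3^(i + 1) ≥ 16(i+1)^4.
Hence, by induction on m, the claim holds for every m ≥ 11.
Hence the smallest such n_0 is 11.

n_0 = 11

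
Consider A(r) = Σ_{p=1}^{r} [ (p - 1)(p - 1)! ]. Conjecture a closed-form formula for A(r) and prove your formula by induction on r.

A(r) = r! - 1

We claim A(r) = r! - 1 for all r ≥ 1.
Base step (r = 1): A(1) = 0, and the closed form gives 0. They agree.
Inductive step: suppose the statement holds for some p ≥ 1, so A(p) = p! - 1.
Then A(p+1) = A(p) + (p·p!) = (p! - 1) + (p·p!).
Simplifying, A(p+1) = (p+1)! - 1,
which is the closed form with r = p+1.
By induction, the statement is established for all r ≥ 1.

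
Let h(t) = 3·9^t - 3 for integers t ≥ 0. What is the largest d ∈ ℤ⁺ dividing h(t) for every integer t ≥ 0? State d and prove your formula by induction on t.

Computing the first values: h(0) = 0 and h(1) = 24; gcd(0, 24) = 24, so d ≤ 24.
We prove 24 | 3·9^t - 3 for all t ≥ 0 by induction on t.
For the base case t = 0: h(0) = 0 = 24·(0), so 24 | h(0).
For the inductive step, assume it holds for an arbitrary p ≥ 0, i.e. 24 | h(p). Then
h(p+1) = 3·9^(p+1) - 3 = 9·(3·9^p - 3) + 24 = 9·h(p) + 24. The first term is divisible by 24 by the inductive hypothesis, and 24 is divisible by 24. Hence 24 | h(p+1).
This completes the induction.
Therefore the largest such d is 24.

d = 24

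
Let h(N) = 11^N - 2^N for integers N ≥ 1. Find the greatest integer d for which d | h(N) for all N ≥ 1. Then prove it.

Computing the first values: h(1) = 9 and h(2) = 117; gcd(9, 117) = 9, so d ≤ 9.
We prove 9 | 11^N - 2^N for all N ≥ 1 by induction on N.
When N = 1: h(1) = 9 = 9·(1), so 9 | h(1).
For the inductive step, assume it holds for an arbitrary i ≥ 1, i.e. 9 | h(i). Then
11^{i+1} − 2^{i+1} = 11·11^i − 2·2^i = 11·(11^i − 2^i) + (9)·2^i. The first term is divisible by 9 by the inductive hypothesis, and the second term (9)·2^i is divisible by 9 since 9 | 9. Hence 9 | h(i+1).
By the principle of mathematical induction, the result holds for all N ≥ 1.
Therefore the largest such d is 9.

d = 9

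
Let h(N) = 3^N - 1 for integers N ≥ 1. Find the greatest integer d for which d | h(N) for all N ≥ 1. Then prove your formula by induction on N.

Computing the first values: h(1) = 2 and h(2) = 8; gcd(2, 8) = 2, so d ≤ 2.
We prove 2 | 3^N - 1 for all N ≥ 1 by induction on N.
When N = 1: h(1) = 2 = 2·(1), so 2 | h(1).
Inductive step: suppose the statement holds for some r ≥ 1, i.e. 2 | h(r). Then
3^{r+1} − 1^{r+1} = 3·3^r − 1·1^r = 3·(3^r − 1^r) + (2)·1^r. The first term is divisible by 2 by the inductive hypothesis, and the second term (2)·1^r is divisible by 2 since 2 | 2. Hence 2 | h(r+1).
This completes the induction.
Therefore the largest such d is 2.

d = 2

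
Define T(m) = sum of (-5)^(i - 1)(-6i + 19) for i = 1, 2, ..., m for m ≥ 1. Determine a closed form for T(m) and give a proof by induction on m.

We claim T(m) = (-5)^m(m - 3) + 3 for all m ≥ 1.
Base case (m = 1): T(1) = 13, and the closed form gives 13. They agree.
For the inductive step, assume it holds for an arbitrary i ≥ 1, so T(i) = (-5)^i(i - 3) + 3.
Then T(i+1) = T(i) + ((-5)^i(-6i + 13)) = ((-5)^i(i - 3) + 3) + ((-5)^i(-6i + 13)).
Simplifying, T(i+1) = -5(-5)^i·i + 10(-5)^i + 3 = (-5)^(i+1)((i+1) - 3) + 3,
which is the closed form with m = i+1.
By induction, the statement is established for all m ≥ 1.

T(m) = (-5)^m(m - 3) + 3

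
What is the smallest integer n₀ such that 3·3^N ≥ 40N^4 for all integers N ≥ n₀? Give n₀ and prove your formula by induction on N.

n₀ = 12

At N = 11: 531441 < 585640, so the inequality fails and n₀ ≥ 12. We prove 3·3^N ≥ 40N^4 for all N ≥ 12.
Base case (N = 12): 3·3^N = 1594323 and 40N^4 = 829440, so 1594323 ≥ 829440.
For the inductive step, assume it holds for an arbitrary r ≥ 12, so 3·3^r ≥ 40r^4.
Then 3·3^(r + 1) = 3·(3·3^r) ≥ 3·(40r^4).
Also, for r ≥ 12 we have 3·(40r^4) ≥ 40(r+1)^4, since 3 ≥ (1 + 1/r)^4 for all r ≥ 12.
Combining, 3·3^(r + 1) ≥ 40(r+1)^4.
Hence, by induction on N, the claim holds for every N ≥ 12.
Hence the smallest such n₀ is 12.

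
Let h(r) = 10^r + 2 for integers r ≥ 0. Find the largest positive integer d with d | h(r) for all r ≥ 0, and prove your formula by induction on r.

Computing the first values: h(0) = 3 and h(1) = 12; gcd(3, 12) = 3, so d ≤ 3.
We prove 3 | 10^r + 2 for all r ≥ 0 by induction on r.
For the base case r = 0: h(0) = 3 = 3·(1), so 3 | h(0).
Inductive step: assume the claim holds for r = p, i.e. 3 | h(p). Then
h(p+1) = 10^(p+1) + 2 = 10·(10^p + 2) - 18 = 10·h(p) - 18. The first term is divisible by 3 by the inductive hypothesis, and -18 is divisible by 3. Hence 3 | h(p+1).
By induction, the statement is established for all r ≥ 0.
Therefore the largest such d is 3.

d = 3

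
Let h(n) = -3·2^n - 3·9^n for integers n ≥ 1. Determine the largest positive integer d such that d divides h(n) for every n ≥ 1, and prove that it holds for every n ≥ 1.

Computing the first values: h(1) = -33 and h(2) = -255; gcd(-33, -255) = 3, so d ≤ 3.
We prove 3 | -3·2^n - 3·9^n for all n ≥ 1 by induction on n.
Base case (n = 1): h(1) = -33 = 3·(-11), so 3 | h(1).
For the inductive step, assume it holds for an arbitrary j ≥ 1, i.e. 3 | h(j). Then
h(j+1) − 9·h(j) = (-3·2^(j+1) - 3·9^(j+1)) − 9·(-3·2^j - 3·9^j) = (-3)·2^j·(2 − 9) = (21)·2^j. Since 3 | h(j) by the inductive hypothesis, 3 | 9·h(j); and 3 | 21 since 21 = 3·7. Therefore 3 | h(j+1).
By the principle of mathematical induction, the result holds for all n ≥ 1.
Therefore the largest such d is 3.

d = 3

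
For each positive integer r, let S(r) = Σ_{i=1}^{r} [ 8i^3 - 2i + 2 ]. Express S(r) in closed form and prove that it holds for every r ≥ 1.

S(r) = r(2r^3 + 4r^2 + r + 1)

We claim S(r) = r(2r^3 + 4r^2 + r + 1) for all r ≥ 1.
For the base case r = 1: S(1) = 8, and the closed form gives 8. They agree.
Inductive step: suppose the statement holds for some i ≥ 1, so S(i) = i(2i^3 + 4i^2 + i + 1).
Then S(i+1) = S(i) + (-2i + 8(i + 1)^3) = (i(2i^3 + 4i^2 + i + 1)) + (-2i + 8(i + 1)^3).
Simplifying, S(i+1) = (i + 1)(2i^3 + 10i^2 + 15i + 8) = (i+1)(2(i+1)^3 + 4(i+1)^2 + (i+1) + 1),
which is the closed form with r = i+1.
By the principle of mathematical induction, the result holds for all r ≥ 1.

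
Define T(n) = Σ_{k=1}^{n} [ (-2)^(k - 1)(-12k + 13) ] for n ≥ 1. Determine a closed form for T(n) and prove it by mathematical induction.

We claim T(n) = (-2)^n(4n - 3) + 3 for all n ≥ 1.
For the base case n = 1: T(1) = 1, and the closed form gives 1. They agree.
For the inductive step, assume it holds for an arbitrary k ≥ 1, so T(k) = (-2)^k(4k - 3) + 3.
Then T(k+1) = T(k) + ((-2)^k(-12k + 1)) = ((-2)^k(4k - 3) + 3) + ((-2)^k(-12k + 1)).
Simplifying, T(k+1) = (-2)^(k + 1) + (-2)^(k + 3)k + 3 = (-2)^(k+1)(4(k+1) - 3) + 3,
which is the closed form with n = k+1.
This completes the induction.

T(n) = (-2)^n(4n - 3) + 3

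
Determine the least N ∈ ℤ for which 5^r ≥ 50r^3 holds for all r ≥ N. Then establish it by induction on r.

N = 6

At r = 5: 3125 < 6250, so the inequality fails and N ≥ 6. We prove 5^r ≥ 50r^3 for all r ≥ 6.
For the base case r = 6: 5^r = 15625 and 50r^3 = 10800, so 15625 ≥ 10800.
Suppose the result is true for r = k, so 5^k ≥ 50k^3.
Then 5^(k + 1) = 5·(5^k) ≥ 5·(50k^3).
Also, for k ≥ 6 we have 5·(50k^3) ≥ 50(k+1)^3, since 5 ≥ (1 + 1/k)^3 for all k ≥ 6.
Combining, 5^(k + 1) ≥ 50(k+1)^3.
This completes the induction.
Hence the smallest such N is 6.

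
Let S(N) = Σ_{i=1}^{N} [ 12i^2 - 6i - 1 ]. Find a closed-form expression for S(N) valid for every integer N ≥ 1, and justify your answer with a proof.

S(N) = N(4N^2 + 3N - 2)

We claim S(N) = N(4N^2 + 3N - 2) for all N ≥ 1.
When N = 1: S(1) = 5, and the closed form gives 5. They agree.
Inductive step: assume the claim holds for N = i, so S(i) = i(4i^2 + 3i - 2).
Then S(i+1) = S(i) + (12i^2 + 18i + 5) = (i(4i^2 + 3i - 2)) + (12i^2 + 18i + 5).
Simplifying, S(i+1) = (i + 1)(4i^2 + 11i + 5) = (i+1)(4(i+1)^2 + 3(i+1) - 2),
which is the closed form with N = i+1.
This completes the induction.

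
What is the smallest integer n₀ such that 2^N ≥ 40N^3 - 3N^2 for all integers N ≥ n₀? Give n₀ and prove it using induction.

At N = 17: 131072 < 195653, so the inequality fails and n₀ ≥ 18. We prove 2^N ≥ 40N^3 - 3N^2 for all N ≥ 18.
Base step (N = 18): 2^N = 262144 and 40N^3 - 3N^2 = 232308, so 262144 ≥ 232308.
Inductive step: assume the claim holds for N = j, so 2^j ≥ 40j^3 - 3j^2.
Then 2^(j + 1) = 2·(2^j) ≥ 2·(40j^3 - 3j^2).
Also, for j ≥ 18 we have 2·(40j^3 - 3j^2) ≥ 40(j+1)^3 - 3(j+1)^2, since 2·(40j^3 - 3j^2) − (40(j+1)^3 - 3(j+1)^2) = 40j^3 - 123j^2 - 114j - 37, which is nonnegative for all j ≥ 18.
Combining, 2^(j + 1) ≥ 40(j+1)^3 - 3(j+1)^2.
This completes the induction.
Hence the smallest such n₀ is 18.

n₀ = 18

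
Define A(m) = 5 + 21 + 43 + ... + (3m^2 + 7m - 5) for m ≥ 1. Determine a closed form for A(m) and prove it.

A(m) = m(m^2 + 5m - 1)

We claim A(m) = m(m^2 + 5m - 1) for all m ≥ 1.
For the base case m = 1: A(1) = 5, and the closed form gives 5. They agree.
Inductive step: assume the claim holds for m = i, so A(i) = i(i^2 + 5i - 1).
Then A(i+1) = A(i) + (3i^2 + 13i + 5) = (i(i^2 + 5i - 1)) + (3i^2 + 13i + 5).
Simplifying, A(i+1) = (i + 1)(i^2 + 7i + 5) = (i+1)((i+1)^2 + 5(i+1) - 1),
which is the closed form with m = i+1.
By induction, the statement is established for all m ≥ 1.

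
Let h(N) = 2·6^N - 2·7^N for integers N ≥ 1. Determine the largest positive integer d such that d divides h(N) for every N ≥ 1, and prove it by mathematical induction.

d = 2

Computing the first values: h(1) = -2 and h(2) = -26; gcd(-2, -26) = 2, so d ≤ 2.
We prove 2 | 2·6^N - 2·7^N for all N ≥ 1 by induction on N.
For the base case N = 1: h(1) = -2 = 2·(-1), so 2 | h(1).
For the inductive step, assume it holds for an arbitrary k ≥ 1, i.e. 2 | h(k). Then
h(k+1) − 7·h(k) = (2·6^(k+1) - 2·7^(k+1)) − 7·(2·6^k - 2·7^k) = (2)·6^k·(6 − 7) = (-2)·6^k. Since 2 | h(k) by the inductive hypothesis, 2 | 7·h(k); and 2 | -2 since -2 = 2·-1. Therefore 2 | h(k+1).
By the principle of mathematical induction, the result holds for all N ≥ 1.
Therefore the largest such d is 2.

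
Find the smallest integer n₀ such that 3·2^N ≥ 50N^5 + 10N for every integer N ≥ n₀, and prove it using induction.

n₀ = 29

At N = 28: 805306368 < 860518680, so the inequality fails and n₀ ≥ 29. We prove 3·2^N ≥ 50N^5 + 10N for all N ≥ 29.
When N = 29: 3·2^N = 1610612736 and 50N^5 + 10N = 1025557740, so 1610612736 ≥ 1025557740.
Suppose the result is true for N = p, so 3·2^p ≥ 50p^5 + 10p.
Then 3·2^(p + 1) = 2·(3·2^p) ≥ 2·(50p^5 + 10p).
Also, for p ≥ 29 we have 2·(50p^5 + 10p) ≥ 50(p+1)^5 + 10(p+1), since 2·(50p^5 + 10p) − (50(p+1)^5 + 10(p+1)) = 50p^5 - 250p^4 - 500p^3 - 500p^2 - 240p - 60, which is nonnegative for all p ≥ 29.
Combining, 3·2^(p + 1) ≥ 50(p+1)^5 + 10(p+1).
By the principle of mathematical induction, the result holds for all N ≥ 29.
Hence the smallest such n₀ is 29.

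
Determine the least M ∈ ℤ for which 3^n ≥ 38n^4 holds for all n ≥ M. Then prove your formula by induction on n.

At n = 12: 531441 < 787968, so the inequality fails and M ≥ 13. We prove 3^n ≥ 38n^4 for all n ≥ 13.
Base case (n = 13): 3^n = 1594323 and 38n^4 = 1085318, so 1594323 ≥ 1085318.
For the inductive step, assume it holds for an arbitrary j ≥ 13, so 3^j ≥ 38j^4.
Then 3^(j + 1) = 3·(3^j) ≥ 3·(38j^4).
Also, for j ≥ 13 we have 3·(38j^4) ≥ 38(j+1)^4, since 3 ≥ (1 + 1/j)^4 for all j ≥ 13.
Combining, 3^(j + 1) ≥ 38(j+1)^4.
This completes the induction.
Hence the smallest such M is 13.

M = 13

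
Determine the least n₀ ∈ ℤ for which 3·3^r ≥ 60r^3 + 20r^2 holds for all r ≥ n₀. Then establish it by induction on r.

n₀ = 9

At r = 8: 19683 < 32000, so the inequality fails and n₀ ≥ 9. We prove 3·3^r ≥ 60r^3 + 20r^2 for all r ≥ 9.
Base case (r = 9): 3·3^r = 59049 and 60r^3 + 20r^2 = 45360, so 59049 ≥ 45360.
Inductive step: suppose the statement holds for some i ≥ 9, so 3·3^i ≥ 60i^3 + 20i^2.
Then 3·3^(i + 1) = 3·(3·3^i) ≥ 3·(60i^3 + 20i^2).
Also, for i ≥ 9 we have 3·(60i^3 + 20i^2) ≥ 60(i+1)^3 + 20(i+1)^2, since 3·(60i^3 + 20i^2) − (60(i+1)^3 + 20(i+1)^2) = 120i^3 - 140i^2 - 220i - 80, which is nonnegative for all i ≥ 9.
Combining, 3·3^(i + 1) ≥ 60(i+1)^3 + 20(i+1)^2.
By induction, the statement is established for all r ≥ 9.
Hence the smallest such n₀ is 9.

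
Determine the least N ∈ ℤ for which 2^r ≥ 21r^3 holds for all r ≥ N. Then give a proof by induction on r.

At r = 16: 65536 < 86016, so the inequality fails and N ≥ 17. We prove 2^r ≥ 21r^3 for all r ≥ 17.
For the base case r = 17: 2^r = 131072 and 21r^3 = 103173, so 131072 ≥ 103173.
For the inductive step, assume it holds for an arbitrary k ≥ 17, so 2^k ≥ 21k^3.
Then 2^(k + 1) = 2·(2^k) ≥ 2·(21k^3).
Also, for k ≥ 17 we have 2·(21k^3) ≥ 21(k+1)^3, since 2 ≥ (1 + 1/k)^3 for all k ≥ 17.
Combining, 2^(k + 1) ≥ 21(k+1)^3.
This completes the induction.
Hence the smallest such N is 17.

N = 17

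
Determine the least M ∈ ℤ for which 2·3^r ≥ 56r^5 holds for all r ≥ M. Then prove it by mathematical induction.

At r = 15: 28697814 < 42525000, so the inequality fails and M ≥ 16. We prove 2·3^r ≥ 56r^5 for all r ≥ 16.
Base step (r = 16): 2·3^r = 86093442 and 56r^5 = 58720256, so 86093442 ≥ 58720256.
Inductive step: suppose the statement holds for some m ≥ 16, so 2·3^m ≥ 56m^5.
Then 2·3^(m + 1) = 3·(2·3^m) ≥ 3·(56m^5).
Also, for m ≥ 16 we have 3·(56m^5) ≥ 56(m+1)^5, since 3 ≥ (1 + 1/m)^5 for all m ≥ 16.
Combining, 2·3^(m + 1) ≥ 56(m+1)^5.
By induction, the statement is established for all r ≥ 16.
Hence the smallest such M is 16.

M = 16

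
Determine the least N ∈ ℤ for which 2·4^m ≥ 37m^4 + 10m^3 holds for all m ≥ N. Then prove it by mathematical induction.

At m = 8: 131072 < 156672, so the inequality fails and N ≥ 9. We prove 2·4^m ≥ 37m^4 + 10m^3 for all m ≥ 9.
When m = 9: 2·4^m = 524288 and 37m^4 + 10m^3 = 250047, so 524288 ≥ 250047.
Inductive step: suppose the statement holds for some j ≥ 9, so 2·4^j ≥ 37j^4 + 10j^3.
Then 2·4^(j + 1) = 4·(2·4^j) ≥ 4·(37j^4 + 10j^3).
Also, for j ≥ 9 we have 4·(37j^4 + 10j^3) ≥ 37(j+1)^4 + 10(j+1)^3, since 4·(37j^4 + 10j^3) − (37(j+1)^4 + 10(j+1)^3) = 111j^4 - 118j^3 - 252j^2 - 178j - 47, which is nonnegative for all j ≥ 9.
Combining, 2·4^(j + 1) ≥ 37(j+1)^4 + 10(j+1)^3.
By induction, the statement is established for all m ≥ 9.
Hence the smallest such N is 9.

N = 9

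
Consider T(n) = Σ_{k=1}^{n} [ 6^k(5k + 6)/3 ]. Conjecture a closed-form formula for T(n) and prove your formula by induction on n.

We claim T(n) = 2·6^n(n + 1) - 2 for all n ≥ 1.
When n = 1: T(1) = 22, and the closed form gives 22. They agree.
Inductive step: suppose the statement holds for some k ≥ 1, so T(k) = 2·6^k(k + 1) - 2.
Then T(k+1) = T(k) + (6^k(10k + 22)) = (2·6^k(k + 1) - 2) + (6^k(10k + 22)).
Simplifying, T(k+1) = 12·6^k·k + 24·6^k - 2 = 2·6^(k+1)((k+1) + 1) - 2,
which is the closed form with n = k+1.
By induction, the statement is established for all n ≥ 1.

T(n) = 2·6^n(n + 1) - 2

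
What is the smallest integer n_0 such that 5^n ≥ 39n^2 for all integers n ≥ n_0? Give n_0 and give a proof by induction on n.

n_0 = 4

At n = 3: 125 < 351, so the inequality fails and n_0 ≥ 4. We prove 5^n ≥ 39n^2 for all n ≥ 4.
When n = 4: 5^n = 625 and 39n^2 = 624, so 625 ≥ 624.
For the inductive step, assume it holds for an arbitrary j ≥ 4, so 5^j ≥ 39j^2.
Then 5^(j + 1) = 5·(5^j) ≥ 5·(39j^2).
Also, for j ≥ 4 we have 5·(39j^2) ≥ 39(j+1)^2, since 5 ≥ (1 + 1/j)^2 for all j ≥ 4.
Combining, 5^(j + 1) ≥ 39(j+1)^2.
This completes the induction.
Hence the smallest such n_0 is 4.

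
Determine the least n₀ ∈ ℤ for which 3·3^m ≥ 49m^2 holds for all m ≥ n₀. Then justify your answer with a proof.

At m = 5: 729 < 1225, so the inequality fails and n₀ ≥ 6. We prove 3·3^m ≥ 49m^2 for all m ≥ 6.
Base step (m = 6): 3·3^m = 2187 and 49m^2 = 1764, so 2187 ≥ 1764.
Inductive step: assume the claim holds for m = j, so 3·3^j ≥ 49j^2.
Then 3·3^(j + 1) = 3·(3·3^j) ≥ 3·(49j^2).
Also, for j ≥ 6 we have 3·(49j^2) ≥ 49(j+1)^2, since 3 ≥ (1 + 1/j)^2 for all j ≥ 6.
Combining, 3·3^(j + 1) ≥ 49(j+1)^2.
By induction, the statement is established for all m ≥ 6.
Hence the smallest such n₀ is 6.

n₀ = 6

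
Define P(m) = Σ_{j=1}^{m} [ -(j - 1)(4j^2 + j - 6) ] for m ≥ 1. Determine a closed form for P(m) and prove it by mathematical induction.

P(m) = -m(m - 1)(m^2 + 2m - 2)

We claim P(m) = -m(m - 1)(m^2 + 2m - 2) for all m ≥ 1.
Base case (m = 1): P(1) = 0, and the closed form gives 0. They agree.
For the inductive step, assume it holds for an arbitrary j ≥ 1, so P(j) = j(-j^3 - j^2 + 4j - 2).
Then P(j+1) = P(j) + (j(-4j^2 - 9j + 1)) = (j(-j^3 - j^2 + 4j - 2)) + (j(-4j^2 - 9j + 1)).
Simplifying, P(j+1) = -j(j + 1)(j^2 + 4j + 1) = -(j+1)((j+1) - 1)((j+1)^2 + 2(j+1) - 2),
which is the closed form with m = j+1.
By induction, the statement is established for all m ≥ 1.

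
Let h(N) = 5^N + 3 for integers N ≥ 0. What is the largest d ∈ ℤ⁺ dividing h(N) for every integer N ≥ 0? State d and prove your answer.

d = 4

Computing the first values: h(0) = 4 and h(1) = 8; gcd(4, 8) = 4, so d ≤ 4.
We prove 4 | 5^N + 3 for all N ≥ 0 by induction on N.
When N = 0: h(0) = 4 = 4·(1), so 4 | h(0).
For the inductive step, assume it holds for an arbitrary r ≥ 0, i.e. 4 | h(r). Then
h(r+1) = 5^(r+1) + 3 = 5·(5^r + 3) - 12 = 5·h(r) - 12. The first term is divisible by 4 by the inductive hypothesis, and -12 is divisible by 4. Hence 4 | h(r+1).
By the principle of mathematical induction, the result holds for all N ≥ 0.
Therefore the largest such d is 4.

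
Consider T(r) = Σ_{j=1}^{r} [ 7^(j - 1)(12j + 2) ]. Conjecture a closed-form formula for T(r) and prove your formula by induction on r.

T(r) = 2·7^r·r

We claim T(r) = 2·7^r·r for all r ≥ 1.
Base case (r = 1): T(1) = 14, and the closed form gives 14. They agree.
Suppose the result is true for r = j, so T(j) = 2·7^j·j.
Then T(j+1) = T(j) + (7^j(12j + 14)) = (2·7^j·j) + (7^j(12j + 14)).
Simplifying, T(j+1) = 14·7^j(j + 1) = 2·7^(j+1)·(j+1),
which is the closed form with r = j+1.
By induction, the statement is established for all r ≥ 1.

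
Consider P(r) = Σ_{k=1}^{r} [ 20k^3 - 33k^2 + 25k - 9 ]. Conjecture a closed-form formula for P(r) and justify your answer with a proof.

We claim P(r) = r(5r^3 - r^2 + r - 2) for all r ≥ 1.
When r = 1: P(1) = 3, and the closed form gives 3. They agree.
Inductive step: suppose the statement holds for some k ≥ 1, so P(k) = k(5k^3 - k^2 + k - 2).
Then P(k+1) = P(k) + (20k^3 + 27k^2 + 19k + 3) = (k(5k^3 - k^2 + k - 2)) + (20k^3 + 27k^2 + 19k + 3).
Simplifying, P(k+1) = (k + 1)(5k^3 + 14k^2 + 14k + 3) = (k+1)(5(k+1)^3 - (k+1)^2 + (k+1) - 2),
which is the closed form with r = k+1.
By the principle of mathematical induction, the result holds for all r ≥ 1.

P(r) = r(5r^3 - r^2 + r - 2)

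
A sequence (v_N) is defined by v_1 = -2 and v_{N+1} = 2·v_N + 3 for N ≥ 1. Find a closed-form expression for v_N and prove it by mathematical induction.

Computing the first terms: v_1 = -2, v_2 = -1, v_3 = 1. This suggests v_N = 2^(N - 1) - 3.
Base case (N = 1): the formula gives -2 = -2 = v_1.
For the inductive step, assume it holds for an arbitrary p ≥ 1, so v_p = 2^(p - 1) - 3.
Then v_{p+1} = 2·v_p + 3 = 2·(2^(p - 1) - 3) + 3 = 2^p - 3 = 2^((p+1) - 1) - 3,
which is the claimed formula at N = p+1.
By induction, the statement is established for all N ≥ 1.

v_N = 2^(N - 1) - 3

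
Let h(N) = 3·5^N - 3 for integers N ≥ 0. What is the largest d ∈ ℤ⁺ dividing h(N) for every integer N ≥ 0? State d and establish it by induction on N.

Computing the first values: h(0) = 0 and h(1) = 12; gcd(0, 12) = 12, so d ≤ 12.
We prove 12 | 3·5^N - 3 for all N ≥ 0 by induction on N.
When N = 0: h(0) = 0 = 12·(0), so 12 | h(0).
Suppose the result is true for N = i, i.e. 12 | h(i). Then
h(i+1) = 3·5^(i+1) - 3 = 5·(3·5^i - 3) + 12 = 5·h(i) + 12. The first term is divisible by 12 by the inductive hypothesis, and 12 is divisible by 12. Hence 12 | h(i+1).
This completes the induction.
Therefore the largest such d is 12.

d = 12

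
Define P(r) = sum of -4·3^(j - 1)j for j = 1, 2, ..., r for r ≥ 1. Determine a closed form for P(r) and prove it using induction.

We claim P(r) = 3^r(-2r + 1) - 1 for all r ≥ 1.
When r = 1: P(1) = -4, and the closed form gives -4. They agree.
Inductive step: assume the claim holds for r = j, so P(j) = 3^j(-2j + 1) - 1.
Then P(j+1) = P(j) + (4·3^j(-j - 1)) = (3^j(-2j + 1) - 1) + (4·3^j(-j - 1)).
Simplifying, P(j+1) = -6·3^j·j - 3·3^j - 1 = 3^(j+1)(-2(j+1) + 1) - 1,
which is the closed form with r = j+1.
Hence, by induction on r, the claim holds for every r ≥ 1.

P(r) = 3^r(-2r + 1) - 1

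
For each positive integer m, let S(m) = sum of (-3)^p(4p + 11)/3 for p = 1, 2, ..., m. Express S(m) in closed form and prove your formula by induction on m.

S(m) = (-3)^m(m + 3) - 3

We claim S(m) = (-3)^m(m + 3) - 3 for all m ≥ 1.
Base step (m = 1): S(1) = -15, and the closed form gives -15. They agree.
For the inductive step, assume it holds for an arbitrary p ≥ 1, so S(p) = (-3)^p(p + 3) - 3.
Then S(p+1) = S(p) + ((-3)^p(-4p - 15)) = ((-3)^p(p + 3) - 3) + ((-3)^p(-4p - 15)).
Simplifying, S(p+1) = -3(-3)^p·p - 12(-3)^p - 3 = (-3)^(p+1)((p+1) + 3) - 3,
which is the closed form with m = p+1.
By the principle of mathematical induction, the result holds for all m ≥ 1.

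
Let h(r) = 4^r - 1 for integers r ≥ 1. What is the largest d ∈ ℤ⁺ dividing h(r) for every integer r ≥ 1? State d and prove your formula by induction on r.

Computing the first values: h(1) = 3 and h(2) = 15; gcd(3, 15) = 3, so d ≤ 3.
We prove 3 | 4^r - 1 for all r ≥ 1 by induction on r.
For the base case r = 1: h(1) = 3 = 3·(1), so 3 | h(1).
Inductive step: assume the claim holds for r = m, i.e. 3 | h(m). Then
4^{m+1} − 1^{m+1} = 4·4^m − 1·1^m = 4·(4^m − 1^m) + (3)·1^m. The first term is divisible by 3 by the inductive hypothesis, and the second term (3)·1^m is divisible by 3 since 3 | 3. Hence 3 | h(m+1).
By the principle of mathematical induction, the result holds for all r ≥ 1.
Therefore the largest such d is 3.

d = 3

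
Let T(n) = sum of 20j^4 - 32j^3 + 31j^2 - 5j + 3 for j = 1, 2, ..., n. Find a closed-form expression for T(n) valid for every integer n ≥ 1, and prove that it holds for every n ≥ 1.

T(n) = n(4n^4 + 2n^3 + n^2 + 5n + 5)

We claim T(n) = n(4n^4 + 2n^3 + n^2 + 5n + 5) for all n ≥ 1.
Base case (n = 1): T(1) = 17, and the closed form gives 17. They agree.
Suppose the result is true for n = j, so T(j) = j(4j^4 + 2j^3 + j^2 + 5j + 5).
Then T(j+1) = T(j) + (20j^4 + 48j^3 + 55j^2 + 41j + 17) = (j(4j^4 + 2j^3 + j^2 + 5j + 5)) + (20j^4 + 48j^3 + 55j^2 + 41j + 17).
Simplifying, T(j+1) = (j + 1)(4j^4 + 18j^3 + 31j^2 + 29j + 17) = (j+1)(4(j+1)^4 + 2(j+1)^3 + (j+1)^2 + 5(j+1) + 5),
which is the closed form with n = j+1.
This completes the induction.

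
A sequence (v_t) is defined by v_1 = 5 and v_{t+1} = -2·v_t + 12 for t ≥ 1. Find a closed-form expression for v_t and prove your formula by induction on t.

Computing the first terms: v_1 = 5, v_2 = 2, v_3 = 8. This suggests v_t = (-2)^(t - 1) + 4.
Base step (t = 1): the formula gives 5 = 5 = v_1.
For the inductive step, assume it holds for an arbitrary k ≥ 1, so v_k = (-2)^(k - 1) + 4.
Then v_{k+1} = -2·v_k + 12 = -2·((-2)^(k - 1) + 4) + 12 = (-2)^k + 4 = (-2)^((k+1) - 1) + 4,
which is the claimed formula at t = k+1.
By induction, the statement is established for all t ≥ 1.

v_t = (-2)^(t - 1) + 4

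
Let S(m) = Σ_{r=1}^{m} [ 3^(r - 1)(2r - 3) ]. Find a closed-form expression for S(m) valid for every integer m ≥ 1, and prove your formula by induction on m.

We claim S(m) = 3^m(m - 2) + 2 for all m ≥ 1.
Base case (m = 1): S(1) = -1, and the closed form gives -1. They agree.
For the inductive step, assume it holds for an arbitrary r ≥ 1, so S(r) = 3^r(r - 2) + 2.
Then S(r+1) = S(r) + (3^r(2r - 1)) = (3^r(r - 2) + 2) + (3^r(2r - 1)).
Simplifying, S(r+1) = 3^(r + 1)r - 3^(r + 1) + 2 = 3^(r+1)((r+1) - 2) + 2,
which is the closed form with m = r+1.
This completes the induction.

S(m) = 3^m(m - 2) + 2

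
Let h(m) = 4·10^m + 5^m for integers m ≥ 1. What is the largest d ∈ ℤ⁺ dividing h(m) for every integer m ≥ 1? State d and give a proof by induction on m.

d = 5

Computing the first values: h(1) = 45 and h(2) = 425; gcd(45, 425) = 5, so d ≤ 5.
We prove 5 | 4·10^m + 5^m for all m ≥ 1 by induction on m.
When m = 1: h(1) = 45 = 5·(9), so 5 | h(1).
Inductive step: assume the claim holds for m = p, i.e. 5 | h(p). Then
h(p+1) − 10·h(p) = (4·10^(p+1) + 5^(p+1)) − 10·(4·10^p + 5^p) = (1)·5^p·(5 − 10) = (-5)·5^p. Since 5 | h(p) by the inductive hypothesis, 5 | 10·h(p); and 5 | -5 since -5 = 5·-1. Therefore 5 | h(p+1).
Hence, by induction on m, the claim holds for every m ≥ 1.
Therefore the largest such d is 5.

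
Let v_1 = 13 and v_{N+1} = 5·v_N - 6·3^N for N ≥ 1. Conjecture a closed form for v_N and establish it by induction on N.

v_N = 3^(N + 1) + 4·5^(N - 1)

Computing the first terms: v_1 = 13, v_2 = 47, v_3 = 181. This suggests v_N = 3^(N + 1) + 4·5^(N - 1).
Base step (N = 1): the formula gives 13 = 13 = v_1.
Suppose the result is true for N = k, so v_k = 3^(k + 1) + 4·5^(k - 1).
Then v_{k+1} = 5·v_k - 6·3^k = 5·(3^(k + 1) + 4·5^(k - 1)) - 6·3^k = 3^(k + 2) + 4·5^k = 3^((k+1) + 1) + 4·5^((k+1) - 1),
which is the claimed formula at N = k+1.
This completes the induction.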